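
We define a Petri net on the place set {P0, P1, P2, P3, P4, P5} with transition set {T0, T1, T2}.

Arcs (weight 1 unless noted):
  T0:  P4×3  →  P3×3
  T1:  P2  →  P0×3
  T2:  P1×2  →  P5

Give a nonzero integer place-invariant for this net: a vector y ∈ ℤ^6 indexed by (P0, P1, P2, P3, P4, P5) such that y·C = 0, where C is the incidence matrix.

y = (P0:1, P1:0, P2:3, P3:0, P4:0, P5:0)

Incidence matrix C (rows=places, cols=transitions):
       T0   T1   T2
   P0   0    3    0
   P1   0    0   -2
   P2   0   -1    0
   P3   3    0    0
   P4  -3    0    0
   P5   0    0    1

Candidate y = [1, 0, 3, 0, 0, 0]; check y·C column-wise:
  col T0: 1·0 + 3·0 + 0·3 + 0·-3 = 0
  col T1: 1·3 + 3·-1 = 0
  col T2: 1·0 + 0·-2 + 3·0 + 0·1 = 0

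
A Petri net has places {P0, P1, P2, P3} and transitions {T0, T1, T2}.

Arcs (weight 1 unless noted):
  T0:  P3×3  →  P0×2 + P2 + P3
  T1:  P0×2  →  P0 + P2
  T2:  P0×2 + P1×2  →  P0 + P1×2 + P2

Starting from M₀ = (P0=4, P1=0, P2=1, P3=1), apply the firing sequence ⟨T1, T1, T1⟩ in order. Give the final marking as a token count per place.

(P0=1, P1=0, P2=4, P3=1)

step 1: fire T1:  (P0=4, P1=0, P2=1, P3=1) → (P0=3, P1=0, P2=2, P3=1)
step 2: fire T1:  (P0=3, P1=0, P2=2, P3=1) → (P0=2, P1=0, P2=3, P3=1)
step 3: fire T1:  (P0=2, P1=0, P2=3, P3=1) → (P0=1, P1=0, P2=4, P3=1)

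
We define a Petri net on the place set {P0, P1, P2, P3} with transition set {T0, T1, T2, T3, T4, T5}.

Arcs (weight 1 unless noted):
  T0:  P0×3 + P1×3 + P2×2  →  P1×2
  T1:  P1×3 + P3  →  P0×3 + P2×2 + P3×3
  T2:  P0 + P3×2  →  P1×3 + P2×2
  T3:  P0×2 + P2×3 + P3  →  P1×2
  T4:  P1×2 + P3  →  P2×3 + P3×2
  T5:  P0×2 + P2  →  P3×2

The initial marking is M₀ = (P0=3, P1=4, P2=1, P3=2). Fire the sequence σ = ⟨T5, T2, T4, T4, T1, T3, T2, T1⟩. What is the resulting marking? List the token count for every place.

step 1: fire T5:  (P0=3, P1=4, P2=1, P3=2) → (P0=1, P1=4, P2=0, P3=4)
step 2: fire T2:  (P0=1, P1=4, P2=0, P3=4) → (P0=0, P1=7, P2=2, P3=2)
step 3: fire T4:  (P0=0, P1=7, P2=2, P3=2) → (P0=0, P1=5, P2=5, P3=3)
step 4: fire T4:  (P0=0, P1=5, P2=5, P3=3) → (P0=0, P1=3, P2=8, P3=4)
step 5: fire T1:  (P0=0, P1=3, P2=8, P3=4) → (P0=3, P1=0, P2=10, P3=6)
step 6: fire T3:  (P0=3, P1=0, P2=10, P3=6) → (P0=1, P1=2, P2=7, P3=5)
step 7: fire T2:  (P0=1, P1=2, P2=7, P3=5) → (P0=0, P1=5, P2=9, P3=3)
step 8: fire T1:  (P0=0, P1=5, P2=9, P3=3) → (P0=3, P1=2, P2=11, P3=5)

(P0=3, P1=2, P2=11, P3=5)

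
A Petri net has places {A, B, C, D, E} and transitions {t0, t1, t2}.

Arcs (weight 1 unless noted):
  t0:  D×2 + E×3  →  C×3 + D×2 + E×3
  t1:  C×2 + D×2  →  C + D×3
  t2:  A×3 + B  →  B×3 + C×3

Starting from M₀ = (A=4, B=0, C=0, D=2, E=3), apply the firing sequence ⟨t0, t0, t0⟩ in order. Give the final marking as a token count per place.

step 1: fire t0:  (A=4, B=0, C=0, D=2, E=3) → (A=4, B=0, C=3, D=2, E=3)
step 2: fire t0:  (A=4, B=0, C=3, D=2, E=3) → (A=4, B=0, C=6, D=2, E=3)
step 3: fire t0:  (A=4, B=0, C=6, D=2, E=3) → (A=4, B=0, C=9, D=2, E=3)

(A=4, B=0, C=9, D=2, E=3)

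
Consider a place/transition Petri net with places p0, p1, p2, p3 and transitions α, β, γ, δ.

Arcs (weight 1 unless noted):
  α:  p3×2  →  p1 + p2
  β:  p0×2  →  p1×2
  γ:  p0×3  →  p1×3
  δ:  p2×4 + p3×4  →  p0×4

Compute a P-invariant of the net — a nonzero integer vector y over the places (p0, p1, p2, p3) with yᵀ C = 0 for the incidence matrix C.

y = (p0:3, p1:3, p2:1, p3:2)

Incidence matrix C (rows=places, cols=transitions):
        α    β    γ    δ
   p0   0   -2   -3    4
   p1   1    2    3    0
   p2   1    0    0   -4
   p3  -2    0    0   -4

Candidate y = [3, 3, 1, 2]; check y·C column-wise:
  col α: 3·0 + 3·1 + 1·1 + 2·-2 = 0
  col β: 3·-2 + 3·2 + 1·0 + 2·0 = 0
  col γ: 3·-3 + 3·3 + 1·0 + 2·0 = 0
  col δ: 3·4 + 3·0 + 1·-4 + 2·-4 = 0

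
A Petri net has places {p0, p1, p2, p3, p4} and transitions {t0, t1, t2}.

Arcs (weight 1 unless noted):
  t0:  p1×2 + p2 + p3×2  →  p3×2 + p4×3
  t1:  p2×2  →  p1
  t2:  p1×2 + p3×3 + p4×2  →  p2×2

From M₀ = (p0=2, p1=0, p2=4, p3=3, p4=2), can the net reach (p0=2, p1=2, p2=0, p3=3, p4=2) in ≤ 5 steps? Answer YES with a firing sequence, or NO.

step 1: fire t1:  (p0=2, p1=0, p2=4, p3=3, p4=2) → (p0=2, p1=1, p2=2, p3=3, p4=2)
step 2: fire t1:  (p0=2, p1=1, p2=2, p3=3, p4=2) → (p0=2, p1=2, p2=0, p3=3, p4=2)

YES — reachable via ⟨t1, t1⟩ (2 firings)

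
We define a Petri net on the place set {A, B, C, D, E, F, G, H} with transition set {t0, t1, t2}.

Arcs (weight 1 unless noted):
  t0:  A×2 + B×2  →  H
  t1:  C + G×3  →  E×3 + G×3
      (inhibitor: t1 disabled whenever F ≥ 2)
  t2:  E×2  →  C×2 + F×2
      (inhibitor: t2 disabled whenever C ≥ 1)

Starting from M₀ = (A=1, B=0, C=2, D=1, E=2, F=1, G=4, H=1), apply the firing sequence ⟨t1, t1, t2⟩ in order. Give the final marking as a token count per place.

step 1: fire t1:  (A=1, B=0, C=2, D=1, E=2, F=1, G=4, H=1) → (A=1, B=0, C=1, D=1, E=5, F=1, G=4, H=1)
step 2: fire t1:  (A=1, B=0, C=1, D=1, E=5, F=1, G=4, H=1) → (A=1, B=0, C=0, D=1, E=8, F=1, G=4, H=1)
step 3: fire t2:  (A=1, B=0, C=0, D=1, E=8, F=1, G=4, H=1) → (A=1, B=0, C=2, D=1, E=6, F=3, G=4, H=1)

(A=1, B=0, C=2, D=1, E=6, F=3, G=4, H=1)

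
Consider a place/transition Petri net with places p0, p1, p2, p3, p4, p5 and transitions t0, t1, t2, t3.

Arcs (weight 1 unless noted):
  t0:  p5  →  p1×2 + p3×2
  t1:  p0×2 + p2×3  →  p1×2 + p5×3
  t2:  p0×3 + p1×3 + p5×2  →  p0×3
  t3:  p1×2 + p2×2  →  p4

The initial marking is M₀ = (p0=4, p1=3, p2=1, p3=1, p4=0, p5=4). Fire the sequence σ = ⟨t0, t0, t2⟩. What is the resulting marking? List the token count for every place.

(p0=4, p1=4, p2=1, p3=5, p4=0, p5=0)

step 1: fire t0:  (p0=4, p1=3, p2=1, p3=1, p4=0, p5=4) → (p0=4, p1=5, p2=1, p3=3, p4=0, p5=3)
step 2: fire t0:  (p0=4, p1=5, p2=1, p3=3, p4=0, p5=3) → (p0=4, p1=7, p2=1, p3=5, p4=0, p5=2)
step 3: fire t2:  (p0=4, p1=7, p2=1, p3=5, p4=0, p5=2) → (p0=4, p1=4, p2=1, p3=5, p4=0, p5=0)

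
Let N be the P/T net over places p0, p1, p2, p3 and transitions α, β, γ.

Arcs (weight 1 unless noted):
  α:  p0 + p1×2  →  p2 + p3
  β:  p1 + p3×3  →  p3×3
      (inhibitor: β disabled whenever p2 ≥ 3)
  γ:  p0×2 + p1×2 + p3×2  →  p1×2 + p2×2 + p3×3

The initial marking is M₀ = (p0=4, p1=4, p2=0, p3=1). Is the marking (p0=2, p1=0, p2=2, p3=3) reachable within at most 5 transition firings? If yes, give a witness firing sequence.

YES — reachable via ⟨α, α⟩ (2 firings)

step 1: fire α:  (p0=4, p1=4, p2=0, p3=1) → (p0=3, p1=2, p2=1, p3=2)
step 2: fire α:  (p0=3, p1=2, p2=1, p3=2) → (p0=2, p1=0, p2=2, p3=3)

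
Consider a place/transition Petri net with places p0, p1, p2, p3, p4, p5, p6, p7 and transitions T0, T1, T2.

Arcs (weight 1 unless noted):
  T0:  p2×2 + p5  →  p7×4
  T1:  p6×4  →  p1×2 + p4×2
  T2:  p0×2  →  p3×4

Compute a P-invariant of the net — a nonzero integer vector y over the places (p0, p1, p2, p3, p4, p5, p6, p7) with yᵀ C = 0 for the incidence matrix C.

Incidence matrix C (rows=places, cols=transitions):
       T0   T1   T2
   p0   0    0   -2
   p1   0    2    0
   p2  -2    0    0
   p3   0    0    4
   p4   0    2    0
   p5  -1    0    0
   p6   0   -4    0
   p7   4    0    0

Candidate y = [2, 0, 0, 1, 0, 0, 0, 0]; check y·C column-wise:
  col T0: 2·0 + 0·-2 + 1·0 + 0·-1 + 0·4 = 0
  col T1: 2·0 + 0·2 + 1·0 + 0·2 + 0·-4 = 0
  col T2: 2·-2 + 1·4 = 0

y = (p0:2, p1:0, p2:0, p3:1, p4:0, p5:0, p6:0, p7:0)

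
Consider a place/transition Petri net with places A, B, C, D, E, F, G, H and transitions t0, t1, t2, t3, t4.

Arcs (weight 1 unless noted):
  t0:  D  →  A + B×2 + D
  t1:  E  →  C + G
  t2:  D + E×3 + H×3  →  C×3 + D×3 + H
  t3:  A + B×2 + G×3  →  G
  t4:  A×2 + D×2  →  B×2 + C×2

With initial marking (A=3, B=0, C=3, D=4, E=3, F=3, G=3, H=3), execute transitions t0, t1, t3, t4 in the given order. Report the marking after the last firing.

(A=1, B=2, C=6, D=2, E=2, F=3, G=2, H=3)

step 1: fire t0:  (A=3, B=0, C=3, D=4, E=3, F=3, G=3, H=3) → (A=4, B=2, C=3, D=4, E=3, F=3, G=3, H=3)
step 2: fire t1:  (A=4, B=2, C=3, D=4, E=3, F=3, G=3, H=3) → (A=4, B=2, C=4, D=4, E=2, F=3, G=4, H=3)
step 3: fire t3:  (A=4, B=2, C=4, D=4, E=2, F=3, G=4, H=3) → (A=3, B=0, C=4, D=4, E=2, F=3, G=2, H=3)
step 4: fire t4:  (A=3, B=0, C=4, D=4, E=2, F=3, G=2, H=3) → (A=1, B=2, C=6, D=2, E=2, F=3, G=2, H=3)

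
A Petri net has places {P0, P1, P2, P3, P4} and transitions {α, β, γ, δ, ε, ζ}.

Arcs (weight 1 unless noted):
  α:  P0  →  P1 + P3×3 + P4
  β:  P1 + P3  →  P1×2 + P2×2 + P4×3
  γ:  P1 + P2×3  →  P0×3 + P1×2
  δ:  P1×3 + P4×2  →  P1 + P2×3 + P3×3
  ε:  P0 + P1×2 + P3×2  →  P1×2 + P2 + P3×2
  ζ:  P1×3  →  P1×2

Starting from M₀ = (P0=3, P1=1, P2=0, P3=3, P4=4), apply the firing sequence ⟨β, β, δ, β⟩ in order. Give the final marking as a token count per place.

step 1: fire β:  (P0=3, P1=1, P2=0, P3=3, P4=4) → (P0=3, P1=2, P2=2, P3=2, P4=7)
step 2: fire β:  (P0=3, P1=2, P2=2, P3=2, P4=7) → (P0=3, P1=3, P2=4, P3=1, P4=10)
step 3: fire δ:  (P0=3, P1=3, P2=4, P3=1, P4=10) → (P0=3, P1=1, P2=7, P3=4, P4=8)
step 4: fire β:  (P0=3, P1=1, P2=7, P3=4, P4=8) → (P0=3, P1=2, P2=9, P3=3, P4=11)

(P0=3, P1=2, P2=9, P3=3, P4=11)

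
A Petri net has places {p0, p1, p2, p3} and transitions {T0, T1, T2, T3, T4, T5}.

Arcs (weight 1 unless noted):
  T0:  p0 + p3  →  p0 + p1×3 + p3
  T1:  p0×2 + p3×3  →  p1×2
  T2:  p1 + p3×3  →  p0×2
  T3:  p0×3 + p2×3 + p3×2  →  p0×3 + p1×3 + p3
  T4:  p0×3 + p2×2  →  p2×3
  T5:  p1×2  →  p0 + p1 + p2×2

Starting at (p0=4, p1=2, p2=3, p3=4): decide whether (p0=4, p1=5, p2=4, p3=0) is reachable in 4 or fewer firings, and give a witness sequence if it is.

step 1: fire T3:  (p0=4, p1=2, p2=3, p3=4) → (p0=4, p1=5, p2=0, p3=3)
step 2: fire T1:  (p0=4, p1=5, p2=0, p3=3) → (p0=2, p1=7, p2=0, p3=0)
step 3: fire T5:  (p0=2, p1=7, p2=0, p3=0) → (p0=3, p1=6, p2=2, p3=0)
step 4: fire T5:  (p0=3, p1=6, p2=2, p3=0) → (p0=4, p1=5, p2=4, p3=0)

YES — reachable via ⟨T3, T1, T5, T5⟩ (4 firings)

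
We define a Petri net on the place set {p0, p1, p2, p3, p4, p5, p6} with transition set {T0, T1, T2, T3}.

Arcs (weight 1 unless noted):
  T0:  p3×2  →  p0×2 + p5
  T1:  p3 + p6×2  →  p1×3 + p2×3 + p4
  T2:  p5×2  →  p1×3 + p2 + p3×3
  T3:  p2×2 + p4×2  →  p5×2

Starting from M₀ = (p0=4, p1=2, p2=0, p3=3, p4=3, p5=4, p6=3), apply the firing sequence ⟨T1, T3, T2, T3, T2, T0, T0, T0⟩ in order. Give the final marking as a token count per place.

(p0=10, p1=11, p2=1, p3=2, p4=0, p5=7, p6=1)

step 1: fire T1:  (p0=4, p1=2, p2=0, p3=3, p4=3, p5=4, p6=3) → (p0=4, p1=5, p2=3, p3=2, p4=4, p5=4, p6=1)
step 2: fire T3:  (p0=4, p1=5, p2=3, p3=2, p4=4, p5=4, p6=1) → (p0=4, p1=5, p2=1, p3=2, p4=2, p5=6, p6=1)
step 3: fire T2:  (p0=4, p1=5, p2=1, p3=2, p4=2, p5=6, p6=1) → (p0=4, p1=8, p2=2, p3=5, p4=2, p5=4, p6=1)
step 4: fire T3:  (p0=4, p1=8, p2=2, p3=5, p4=2, p5=4, p6=1) → (p0=4, p1=8, p2=0, p3=5, p4=0, p5=6, p6=1)
step 5: fire T2:  (p0=4, p1=8, p2=0, p3=5, p4=0, p5=6, p6=1) → (p0=4, p1=11, p2=1, p3=8, p4=0, p5=4, p6=1)
step 6: fire T0:  (p0=4, p1=11, p2=1, p3=8, p4=0, p5=4, p6=1) → (p0=6, p1=11, p2=1, p3=6, p4=0, p5=5, p6=1)
step 7: fire T0:  (p0=6, p1=11, p2=1, p3=6, p4=0, p5=5, p6=1) → (p0=8, p1=11, p2=1, p3=4, p4=0, p5=6, p6=1)
step 8: fire T0:  (p0=8, p1=11, p2=1, p3=4, p4=0, p5=6, p6=1) → (p0=10, p1=11, p2=1, p3=2, p4=0, p5=7, p6=1)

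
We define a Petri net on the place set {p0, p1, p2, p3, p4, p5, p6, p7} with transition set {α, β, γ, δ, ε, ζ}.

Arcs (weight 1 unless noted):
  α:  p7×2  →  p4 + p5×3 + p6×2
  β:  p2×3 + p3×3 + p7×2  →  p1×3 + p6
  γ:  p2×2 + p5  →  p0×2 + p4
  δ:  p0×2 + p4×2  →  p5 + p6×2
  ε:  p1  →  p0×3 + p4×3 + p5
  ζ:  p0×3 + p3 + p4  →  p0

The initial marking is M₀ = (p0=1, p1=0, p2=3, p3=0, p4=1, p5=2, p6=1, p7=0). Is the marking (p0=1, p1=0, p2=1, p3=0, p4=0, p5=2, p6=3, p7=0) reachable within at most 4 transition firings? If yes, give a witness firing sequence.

YES — reachable via ⟨γ, δ⟩ (2 firings)

step 1: fire γ:  (p0=1, p1=0, p2=3, p3=0, p4=1, p5=2, p6=1, p7=0) → (p0=3, p1=0, p2=1, p3=0, p4=2, p5=1, p6=1, p7=0)
step 2: fire δ:  (p0=3, p1=0, p2=1, p3=0, p4=2, p5=1, p6=1, p7=0) → (p0=1, p1=0, p2=1, p3=0, p4=0, p5=2, p6=3, p7=0)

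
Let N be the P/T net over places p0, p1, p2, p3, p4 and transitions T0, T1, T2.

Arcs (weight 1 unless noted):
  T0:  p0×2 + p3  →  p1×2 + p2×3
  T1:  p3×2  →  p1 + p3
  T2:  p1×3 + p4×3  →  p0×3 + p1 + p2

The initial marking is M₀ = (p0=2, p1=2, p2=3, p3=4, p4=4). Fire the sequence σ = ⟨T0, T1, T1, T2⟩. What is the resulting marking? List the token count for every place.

step 1: fire T0:  (p0=2, p1=2, p2=3, p3=4, p4=4) → (p0=0, p1=4, p2=6, p3=3, p4=4)
step 2: fire T1:  (p0=0, p1=4, p2=6, p3=3, p4=4) → (p0=0, p1=5, p2=6, p3=2, p4=4)
step 3: fire T1:  (p0=0, p1=5, p2=6, p3=2, p4=4) → (p0=0, p1=6, p2=6, p3=1, p4=4)
step 4: fire T2:  (p0=0, p1=6, p2=6, p3=1, p4=4) → (p0=3, p1=4, p2=7, p3=1, p4=1)

(p0=3, p1=4, p2=7, p3=1, p4=1)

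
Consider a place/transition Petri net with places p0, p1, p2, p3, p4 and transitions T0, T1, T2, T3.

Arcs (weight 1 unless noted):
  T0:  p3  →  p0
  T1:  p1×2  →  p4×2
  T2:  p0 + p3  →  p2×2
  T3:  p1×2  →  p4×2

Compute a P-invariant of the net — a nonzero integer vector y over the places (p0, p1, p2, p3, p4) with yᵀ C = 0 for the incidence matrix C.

Incidence matrix C (rows=places, cols=transitions):
       T0   T1   T2   T3
   p0   1    0   -1    0
   p1   0   -2    0   -2
   p2   0    0    2    0
   p3  -1    0   -1    0
   p4   0    2    0    2

Candidate y = [1, 0, 1, 1, 0]; check y·C column-wise:
  col T0: 1·1 + 1·0 + 1·-1 = 0
  col T1: 1·0 + 0·-2 + 1·0 + 1·0 + 0·2 = 0
  col T2: 1·-1 + 1·2 + 1·-1 = 0
  col T3: 1·0 + 0·-2 + 1·0 + 1·0 + 0·2 = 0

y = (p0:1, p1:0, p2:1, p3:1, p4:0)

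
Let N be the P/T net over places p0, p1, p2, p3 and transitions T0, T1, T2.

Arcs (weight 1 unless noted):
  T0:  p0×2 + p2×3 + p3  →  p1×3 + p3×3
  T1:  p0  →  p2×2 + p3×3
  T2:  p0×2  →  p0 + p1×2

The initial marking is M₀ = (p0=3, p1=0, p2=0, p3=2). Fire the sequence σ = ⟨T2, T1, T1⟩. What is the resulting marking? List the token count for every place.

(p0=0, p1=2, p2=4, p3=8)

step 1: fire T2:  (p0=3, p1=0, p2=0, p3=2) → (p0=2, p1=2, p2=0, p3=2)
step 2: fire T1:  (p0=2, p1=2, p2=0, p3=2) → (p0=1, p1=2, p2=2, p3=5)
step 3: fire T1:  (p0=1, p1=2, p2=2, p3=5) → (p0=0, p1=2, p2=4, p3=8)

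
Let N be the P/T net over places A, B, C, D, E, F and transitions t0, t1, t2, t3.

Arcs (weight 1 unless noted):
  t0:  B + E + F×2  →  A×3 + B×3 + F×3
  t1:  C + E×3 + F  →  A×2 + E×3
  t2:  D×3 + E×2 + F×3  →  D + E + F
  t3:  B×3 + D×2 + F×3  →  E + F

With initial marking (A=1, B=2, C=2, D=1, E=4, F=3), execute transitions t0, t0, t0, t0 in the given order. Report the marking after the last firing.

(A=13, B=10, C=2, D=1, E=0, F=7)

step 1: fire t0:  (A=1, B=2, C=2, D=1, E=4, F=3) → (A=4, B=4, C=2, D=1, E=3, F=4)
step 2: fire t0:  (A=4, B=4, C=2, D=1, E=3, F=4) → (A=7, B=6, C=2, D=1, E=2, F=5)
step 3: fire t0:  (A=7, B=6, C=2, D=1, E=2, F=5) → (A=10, B=8, C=2, D=1, E=1, F=6)
step 4: fire t0:  (A=10, B=8, C=2, D=1, E=1, F=6) → (A=13, B=10, C=2, D=1, E=0, F=7)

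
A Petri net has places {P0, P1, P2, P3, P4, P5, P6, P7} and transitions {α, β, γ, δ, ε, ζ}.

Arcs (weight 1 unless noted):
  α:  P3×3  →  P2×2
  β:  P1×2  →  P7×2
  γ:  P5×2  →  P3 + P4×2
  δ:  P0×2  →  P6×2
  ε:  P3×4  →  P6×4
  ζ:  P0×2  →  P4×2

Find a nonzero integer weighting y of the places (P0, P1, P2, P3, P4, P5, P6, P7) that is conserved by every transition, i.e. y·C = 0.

Incidence matrix C (rows=places, cols=transitions):
        α    β    γ    δ    ε    ζ
   P0   0    0    0   -2    0   -2
   P1   0   -2    0    0    0    0
   P2   2    0    0    0    0    0
   P3  -3    0    1    0   -4    0
   P4   0    0    2    0    0    2
   P5   0    0   -2    0    0    0
   P6   0    0    0    2    4    0
   P7   0    2    0    0    0    0

Candidate y = [2, 0, 3, 2, 2, 3, 2, 0]; check y·C column-wise:
  col α: 2·0 + 3·2 + 2·-3 + 2·0 + 3·0 + 2·0 = 0
  col β: 2·0 + 0·-2 + 3·0 + 2·0 + 2·0 + 3·0 + 2·0 + 0·2 = 0
  col γ: 2·0 + 3·0 + 2·1 + 2·2 + 3·-2 + 2·0 = 0
  col δ: 2·-2 + 3·0 + 2·0 + 2·0 + 3·0 + 2·2 = 0
  col ε: 2·0 + 3·0 + 2·-4 + 2·0 + 3·0 + 2·4 = 0
  col ζ: 2·-2 + 3·0 + 2·0 + 2·2 + 3·0 + 2·0 = 0

y = (P0:2, P1:0, P2:3, P3:2, P4:2, P5:3, P6:2, P7:0)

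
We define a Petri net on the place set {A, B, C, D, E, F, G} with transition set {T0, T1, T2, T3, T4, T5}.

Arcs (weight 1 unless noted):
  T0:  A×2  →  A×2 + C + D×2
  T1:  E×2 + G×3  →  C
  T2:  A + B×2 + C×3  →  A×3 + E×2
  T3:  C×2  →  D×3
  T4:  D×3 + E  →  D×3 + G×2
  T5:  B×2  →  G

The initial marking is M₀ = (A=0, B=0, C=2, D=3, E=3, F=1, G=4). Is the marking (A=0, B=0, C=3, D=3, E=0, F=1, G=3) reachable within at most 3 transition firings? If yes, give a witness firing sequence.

step 1: fire T1:  (A=0, B=0, C=2, D=3, E=3, F=1, G=4) → (A=0, B=0, C=3, D=3, E=1, F=1, G=1)
step 2: fire T4:  (A=0, B=0, C=3, D=3, E=1, F=1, G=1) → (A=0, B=0, C=3, D=3, E=0, F=1, G=3)

YES — reachable via ⟨T1, T4⟩ (2 firings)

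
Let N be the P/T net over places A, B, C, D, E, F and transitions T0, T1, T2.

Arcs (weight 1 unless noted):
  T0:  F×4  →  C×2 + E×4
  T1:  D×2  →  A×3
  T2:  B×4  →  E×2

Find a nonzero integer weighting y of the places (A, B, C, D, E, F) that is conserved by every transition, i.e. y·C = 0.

y = (A:2, B:0, C:0, D:3, E:0, F:0)

Incidence matrix C (rows=places, cols=transitions):
       T0   T1   T2
    A   0    3    0
    B   0    0   -4
    C   2    0    0
    D   0   -2    0
    E   4    0    2
    F  -4    0    0

Candidate y = [2, 0, 0, 3, 0, 0]; check y·C column-wise:
  col T0: 2·0 + 0·2 + 3·0 + 0·4 + 0·-4 = 0
  col T1: 2·3 + 3·-2 = 0
  col T2: 2·0 + 0·-4 + 3·0 + 0·2 = 0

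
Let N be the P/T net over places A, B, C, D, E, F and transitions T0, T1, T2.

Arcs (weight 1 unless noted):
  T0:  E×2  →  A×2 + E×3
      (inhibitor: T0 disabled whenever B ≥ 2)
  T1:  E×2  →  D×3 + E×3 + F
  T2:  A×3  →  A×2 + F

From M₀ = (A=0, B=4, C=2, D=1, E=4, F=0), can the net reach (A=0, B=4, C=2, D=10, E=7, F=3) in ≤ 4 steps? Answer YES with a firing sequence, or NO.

YES — reachable via ⟨T1, T1, T1⟩ (3 firings)

step 1: fire T1:  (A=0, B=4, C=2, D=1, E=4, F=0) → (A=0, B=4, C=2, D=4, E=5, F=1)
step 2: fire T1:  (A=0, B=4, C=2, D=4, E=5, F=1) → (A=0, B=4, C=2, D=7, E=6, F=2)
step 3: fire T1:  (A=0, B=4, C=2, D=7, E=6, F=2) → (A=0, B=4, C=2, D=10, E=7, F=3)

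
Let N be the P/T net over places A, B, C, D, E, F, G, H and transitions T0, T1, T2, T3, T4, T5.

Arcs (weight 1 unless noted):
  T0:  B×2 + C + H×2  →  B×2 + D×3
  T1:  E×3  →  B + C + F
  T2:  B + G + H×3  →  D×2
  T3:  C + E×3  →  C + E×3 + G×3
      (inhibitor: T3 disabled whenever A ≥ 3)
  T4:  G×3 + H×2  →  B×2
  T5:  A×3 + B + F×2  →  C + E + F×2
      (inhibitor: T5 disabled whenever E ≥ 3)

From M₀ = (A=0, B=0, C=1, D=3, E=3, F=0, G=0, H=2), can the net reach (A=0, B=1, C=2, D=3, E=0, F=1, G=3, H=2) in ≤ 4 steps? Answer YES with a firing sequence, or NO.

step 1: fire T3:  (A=0, B=0, C=1, D=3, E=3, F=0, G=0, H=2) → (A=0, B=0, C=1, D=3, E=3, F=0, G=3, H=2)
step 2: fire T1:  (A=0, B=0, C=1, D=3, E=3, F=0, G=3, H=2) → (A=0, B=1, C=2, D=3, E=0, F=1, G=3, H=2)

YES — reachable via ⟨T3, T1⟩ (2 firings)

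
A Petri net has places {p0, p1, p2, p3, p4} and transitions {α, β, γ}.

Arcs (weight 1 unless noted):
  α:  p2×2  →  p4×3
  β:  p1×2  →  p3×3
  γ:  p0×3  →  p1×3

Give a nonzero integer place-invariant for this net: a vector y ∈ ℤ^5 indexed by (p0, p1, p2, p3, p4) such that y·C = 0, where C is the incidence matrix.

y = (p0:3, p1:3, p2:0, p3:2, p4:0)

Incidence matrix C (rows=places, cols=transitions):
        α    β    γ
   p0   0    0   -3
   p1   0   -2    3
   p2  -2    0    0
   p3   0    3    0
   p4   3    0    0

Candidate y = [3, 3, 0, 2, 0]; check y·C column-wise:
  col α: 3·0 + 3·0 + 0·-2 + 2·0 + 0·3 = 0
  col β: 3·0 + 3·-2 + 2·3 = 0
  col γ: 3·-3 + 3·3 + 2·0 = 0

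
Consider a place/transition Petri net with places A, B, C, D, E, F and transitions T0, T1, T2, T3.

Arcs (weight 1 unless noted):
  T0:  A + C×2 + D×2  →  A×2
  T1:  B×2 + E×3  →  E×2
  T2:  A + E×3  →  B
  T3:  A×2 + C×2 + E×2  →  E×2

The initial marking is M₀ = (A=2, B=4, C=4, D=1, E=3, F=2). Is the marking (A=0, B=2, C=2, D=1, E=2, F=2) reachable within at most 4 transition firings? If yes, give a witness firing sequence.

step 1: fire T1:  (A=2, B=4, C=4, D=1, E=3, F=2) → (A=2, B=2, C=4, D=1, E=2, F=2)
step 2: fire T3:  (A=2, B=2, C=4, D=1, E=2, F=2) → (A=0, B=2, C=2, D=1, E=2, F=2)

YES — reachable via ⟨T1, T3⟩ (2 firings)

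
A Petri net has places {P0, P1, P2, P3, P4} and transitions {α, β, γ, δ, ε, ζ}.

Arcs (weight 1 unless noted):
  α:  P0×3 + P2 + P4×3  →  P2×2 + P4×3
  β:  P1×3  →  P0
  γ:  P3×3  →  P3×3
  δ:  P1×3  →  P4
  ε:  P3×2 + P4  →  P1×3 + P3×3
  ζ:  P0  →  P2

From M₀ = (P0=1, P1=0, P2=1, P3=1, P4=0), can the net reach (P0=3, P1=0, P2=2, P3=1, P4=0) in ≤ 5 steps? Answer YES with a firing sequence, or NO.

depth 0: 1 marking
depth 1: 2 markings reached so far
depth 2: 2 markings reached so far
(frontier empty at depth 2; search complete)
target is not among the 2 markings reachable within 5 steps

NO — not reachable within 5 firings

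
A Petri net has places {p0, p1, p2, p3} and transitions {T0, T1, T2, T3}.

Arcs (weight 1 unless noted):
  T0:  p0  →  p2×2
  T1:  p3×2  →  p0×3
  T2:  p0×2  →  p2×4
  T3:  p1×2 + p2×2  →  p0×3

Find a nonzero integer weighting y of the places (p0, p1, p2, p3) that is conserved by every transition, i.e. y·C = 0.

y = (p0:2, p1:2, p2:1, p3:3)

Incidence matrix C (rows=places, cols=transitions):
       T0   T1   T2   T3
   p0  -1    3   -2    3
   p1   0    0    0   -2
   p2   2    0    4   -2
   p3   0   -2    0    0

Candidate y = [2, 2, 1, 3]; check y·C column-wise:
  col T0: 2·-1 + 2·0 + 1·2 + 3·0 = 0
  col T1: 2·3 + 2·0 + 1·0 + 3·-2 = 0
  col T2: 2·-2 + 2·0 + 1·4 + 3·0 = 0
  col T3: 2·3 + 2·-2 + 1·-2 + 3·0 = 0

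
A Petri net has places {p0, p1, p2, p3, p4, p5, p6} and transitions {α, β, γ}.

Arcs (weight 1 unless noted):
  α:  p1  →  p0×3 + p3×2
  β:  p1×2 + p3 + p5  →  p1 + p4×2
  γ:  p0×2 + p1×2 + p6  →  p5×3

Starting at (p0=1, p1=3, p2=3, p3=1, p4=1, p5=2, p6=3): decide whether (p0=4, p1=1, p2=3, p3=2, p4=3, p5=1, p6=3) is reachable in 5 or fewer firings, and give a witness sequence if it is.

YES — reachable via ⟨α, β⟩ (2 firings)

step 1: fire α:  (p0=1, p1=3, p2=3, p3=1, p4=1, p5=2, p6=3) → (p0=4, p1=2, p2=3, p3=3, p4=1, p5=2, p6=3)
step 2: fire β:  (p0=4, p1=2, p2=3, p3=3, p4=1, p5=2, p6=3) → (p0=4, p1=1, p2=3, p3=2, p4=3, p5=1, p6=3)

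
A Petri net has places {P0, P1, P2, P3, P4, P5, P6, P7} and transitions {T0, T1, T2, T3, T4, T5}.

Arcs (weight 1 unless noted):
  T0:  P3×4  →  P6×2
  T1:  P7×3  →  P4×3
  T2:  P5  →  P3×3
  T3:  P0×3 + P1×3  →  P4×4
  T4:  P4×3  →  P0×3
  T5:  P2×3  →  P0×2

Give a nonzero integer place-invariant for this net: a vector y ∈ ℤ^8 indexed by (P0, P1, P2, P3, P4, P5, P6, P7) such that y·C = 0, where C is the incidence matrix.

y = (P0:0, P1:0, P2:0, P3:1, P4:0, P5:3, P6:2, P7:0)

Incidence matrix C (rows=places, cols=transitions):
       T0   T1   T2   T3   T4   T5
   P0   0    0    0   -3    3    2
   P1   0    0    0   -3    0    0
   P2   0    0    0    0    0   -3
   P3  -4    0    3    0    0    0
   P4   0    3    0    4   -3    0
   P5   0    0   -1    0    0    0
   P6   2    0    0    0    0    0
   P7   0   -3    0    0    0    0

Candidate y = [0, 0, 0, 1, 0, 3, 2, 0]; check y·C column-wise:
  col T0: 1·-4 + 3·0 + 2·2 = 0
  col T1: 1·0 + 0·3 + 3·0 + 2·0 + 0·-3 = 0
  col T2: 1·3 + 3·-1 + 2·0 = 0
  col T3: 0·-3 + 0·-3 + 1·0 + 0·4 + 3·0 + 2·0 = 0
  col T4: 0·3 + 1·0 + 0·-3 + 3·0 + 2·0 = 0
  col T5: 0·2 + 0·-3 + 1·0 + 3·0 + 2·0 = 0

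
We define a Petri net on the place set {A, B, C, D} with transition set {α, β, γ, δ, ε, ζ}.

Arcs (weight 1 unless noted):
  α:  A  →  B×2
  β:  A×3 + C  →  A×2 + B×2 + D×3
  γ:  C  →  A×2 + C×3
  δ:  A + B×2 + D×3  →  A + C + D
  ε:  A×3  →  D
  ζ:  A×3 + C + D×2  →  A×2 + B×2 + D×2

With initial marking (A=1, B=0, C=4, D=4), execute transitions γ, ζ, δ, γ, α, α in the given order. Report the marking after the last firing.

step 1: fire γ:  (A=1, B=0, C=4, D=4) → (A=3, B=0, C=6, D=4)
step 2: fire ζ:  (A=3, B=0, C=6, D=4) → (A=2, B=2, C=5, D=4)
step 3: fire δ:  (A=2, B=2, C=5, D=4) → (A=2, B=0, C=6, D=2)
step 4: fire γ:  (A=2, B=0, C=6, D=2) → (A=4, B=0, C=8, D=2)
step 5: fire α:  (A=4, B=0, C=8, D=2) → (A=3, B=2, C=8, D=2)
step 6: fire α:  (A=3, B=2, C=8, D=2) → (A=2, B=4, C=8, D=2)

(A=2, B=4, C=8, D=2)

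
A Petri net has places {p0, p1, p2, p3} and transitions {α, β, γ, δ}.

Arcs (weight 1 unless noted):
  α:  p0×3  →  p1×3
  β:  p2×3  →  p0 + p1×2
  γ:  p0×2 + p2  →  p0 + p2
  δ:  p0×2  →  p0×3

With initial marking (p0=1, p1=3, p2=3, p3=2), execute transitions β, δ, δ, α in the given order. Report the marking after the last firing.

step 1: fire β:  (p0=1, p1=3, p2=3, p3=2) → (p0=2, p1=5, p2=0, p3=2)
step 2: fire δ:  (p0=2, p1=5, p2=0, p3=2) → (p0=3, p1=5, p2=0, p3=2)
step 3: fire δ:  (p0=3, p1=5, p2=0, p3=2) → (p0=4, p1=5, p2=0, p3=2)
step 4: fire α:  (p0=4, p1=5, p2=0, p3=2) → (p0=1, p1=8, p2=0, p3=2)

(p0=1, p1=8, p2=0, p3=2)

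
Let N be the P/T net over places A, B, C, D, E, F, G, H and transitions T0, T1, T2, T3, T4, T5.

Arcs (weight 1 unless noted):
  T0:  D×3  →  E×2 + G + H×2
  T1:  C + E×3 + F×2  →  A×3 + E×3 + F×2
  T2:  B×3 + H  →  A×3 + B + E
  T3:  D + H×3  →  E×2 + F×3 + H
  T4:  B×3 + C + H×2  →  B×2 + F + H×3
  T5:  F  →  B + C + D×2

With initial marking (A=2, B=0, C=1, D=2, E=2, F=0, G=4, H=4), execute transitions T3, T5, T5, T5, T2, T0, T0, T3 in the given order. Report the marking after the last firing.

step 1: fire T3:  (A=2, B=0, C=1, D=2, E=2, F=0, G=4, H=4) → (A=2, B=0, C=1, D=1, E=4, F=3, G=4, H=2)
step 2: fire T5:  (A=2, B=0, C=1, D=1, E=4, F=3, G=4, H=2) → (A=2, B=1, C=2, D=3, E=4, F=2, G=4, H=2)
step 3: fire T5:  (A=2, B=1, C=2, D=3, E=4, F=2, G=4, H=2) → (A=2, B=2, C=3, D=5, E=4, F=1, G=4, H=2)
step 4: fire T5:  (A=2, B=2, C=3, D=5, E=4, F=1, G=4, H=2) → (A=2, B=3, C=4, D=7, E=4, F=0, G=4, H=2)
step 5: fire T2:  (A=2, B=3, C=4, D=7, E=4, F=0, G=4, H=2) → (A=5, B=1, C=4, D=7, E=5, F=0, G=4, H=1)
step 6: fire T0:  (A=5, B=1, C=4, D=7, E=5, F=0, G=4, H=1) → (A=5, B=1, C=4, D=4, E=7, F=0, G=5, H=3)
step 7: fire T0:  (A=5, B=1, C=4, D=4, E=7, F=0, G=5, H=3) → (A=5, B=1, C=4, D=1, E=9, F=0, G=6, H=5)
step 8: fire T3:  (A=5, B=1, C=4, D=1, E=9, F=0, G=6, H=5) → (A=5, B=1, C=4, D=0, E=11, F=3, G=6, H=3)

(A=5, B=1, C=4, D=0, E=11, F=3, G=6, H=3)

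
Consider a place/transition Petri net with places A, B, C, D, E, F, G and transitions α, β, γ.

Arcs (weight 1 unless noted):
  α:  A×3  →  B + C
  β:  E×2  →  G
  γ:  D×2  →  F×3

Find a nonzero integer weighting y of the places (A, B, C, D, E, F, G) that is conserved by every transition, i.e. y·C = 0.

Incidence matrix C (rows=places, cols=transitions):
        α    β    γ
    A  -3    0    0
    B   1    0    0
    C   1    0    0
    D   0    0   -2
    E   0   -2    0
    F   0    0    3
    G   0    1    0

Candidate y = [1, 3, 0, 0, 0, 0, 0]; check y·C column-wise:
  col α: 1·-3 + 3·1 + 0·1 = 0
  col β: 1·0 + 3·0 + 0·-2 + 0·1 = 0
  col γ: 1·0 + 3·0 + 0·-2 + 0·3 = 0

y = (A:1, B:3, C:0, D:0, E:0, F:0, G:0)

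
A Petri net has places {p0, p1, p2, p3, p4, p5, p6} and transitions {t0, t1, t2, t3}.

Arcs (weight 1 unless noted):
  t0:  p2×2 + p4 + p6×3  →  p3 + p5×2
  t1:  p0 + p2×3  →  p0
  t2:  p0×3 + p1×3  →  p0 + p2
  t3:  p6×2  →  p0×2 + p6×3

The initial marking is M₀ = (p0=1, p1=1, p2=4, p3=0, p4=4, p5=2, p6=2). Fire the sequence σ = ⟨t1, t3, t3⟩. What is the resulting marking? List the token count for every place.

(p0=5, p1=1, p2=1, p3=0, p4=4, p5=2, p6=4)

step 1: fire t1:  (p0=1, p1=1, p2=4, p3=0, p4=4, p5=2, p6=2) → (p0=1, p1=1, p2=1, p3=0, p4=4, p5=2, p6=2)
step 2: fire t3:  (p0=1, p1=1, p2=1, p3=0, p4=4, p5=2, p6=2) → (p0=3, p1=1, p2=1, p3=0, p4=4, p5=2, p6=3)
step 3: fire t3:  (p0=3, p1=1, p2=1, p3=0, p4=4, p5=2, p6=3) → (p0=5, p1=1, p2=1, p3=0, p4=4, p5=2, p6=4)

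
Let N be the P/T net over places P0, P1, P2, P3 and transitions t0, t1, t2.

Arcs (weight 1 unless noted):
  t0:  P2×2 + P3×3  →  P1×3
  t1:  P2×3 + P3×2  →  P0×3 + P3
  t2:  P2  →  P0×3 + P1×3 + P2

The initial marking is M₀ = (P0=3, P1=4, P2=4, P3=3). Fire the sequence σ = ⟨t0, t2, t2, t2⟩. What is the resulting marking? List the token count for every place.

(P0=12, P1=16, P2=2, P3=0)

step 1: fire t0:  (P0=3, P1=4, P2=4, P3=3) → (P0=3, P1=7, P2=2, P3=0)
step 2: fire t2:  (P0=3, P1=7, P2=2, P3=0) → (P0=6, P1=10, P2=2, P3=0)
step 3: fire t2:  (P0=6, P1=10, P2=2, P3=0) → (P0=9, P1=13, P2=2, P3=0)
step 4: fire t2:  (P0=9, P1=13, P2=2, P3=0) → (P0=12, P1=16, P2=2, P3=0)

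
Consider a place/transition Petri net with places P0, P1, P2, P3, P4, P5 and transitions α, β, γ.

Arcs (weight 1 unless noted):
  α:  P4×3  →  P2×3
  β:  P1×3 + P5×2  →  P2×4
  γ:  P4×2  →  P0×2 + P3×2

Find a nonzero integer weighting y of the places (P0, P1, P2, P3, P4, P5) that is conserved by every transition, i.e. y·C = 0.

y = (P0:1, P1:0, P2:0, P3:-1, P4:0, P5:0)

Incidence matrix C (rows=places, cols=transitions):
        α    β    γ
   P0   0    0    2
   P1   0   -3    0
   P2   3    4    0
   P3   0    0    2
   P4  -3    0   -2
   P5   0   -2    0

Candidate y = [1, 0, 0, -1, 0, 0]; check y·C column-wise:
  col α: 1·0 + 0·3 + -1·0 + 0·-3 = 0
  col β: 1·0 + 0·-3 + 0·4 + -1·0 + 0·-2 = 0
  col γ: 1·2 + -1·2 + 0·-2 = 0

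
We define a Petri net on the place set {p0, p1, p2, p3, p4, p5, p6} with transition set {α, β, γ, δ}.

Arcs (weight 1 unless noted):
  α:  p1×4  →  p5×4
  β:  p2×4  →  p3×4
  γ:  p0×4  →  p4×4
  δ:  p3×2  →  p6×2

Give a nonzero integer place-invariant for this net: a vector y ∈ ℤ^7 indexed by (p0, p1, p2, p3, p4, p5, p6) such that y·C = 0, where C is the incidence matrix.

Incidence matrix C (rows=places, cols=transitions):
        α    β    γ    δ
   p0   0    0   -4    0
   p1  -4    0    0    0
   p2   0   -4    0    0
   p3   0    4    0   -2
   p4   0    0    4    0
   p5   4    0    0    0
   p6   0    0    0    2

Candidate y = [1, 0, 0, 0, 1, 0, 0]; check y·C column-wise:
  col α: 1·0 + 0·-4 + 1·0 + 0·4 = 0
  col β: 1·0 + 0·-4 + 0·4 + 1·0 = 0
  col γ: 1·-4 + 1·4 = 0
  col δ: 1·0 + 0·-2 + 1·0 + 0·2 = 0

y = (p0:1, p1:0, p2:0, p3:0, p4:1, p5:0, p6:0)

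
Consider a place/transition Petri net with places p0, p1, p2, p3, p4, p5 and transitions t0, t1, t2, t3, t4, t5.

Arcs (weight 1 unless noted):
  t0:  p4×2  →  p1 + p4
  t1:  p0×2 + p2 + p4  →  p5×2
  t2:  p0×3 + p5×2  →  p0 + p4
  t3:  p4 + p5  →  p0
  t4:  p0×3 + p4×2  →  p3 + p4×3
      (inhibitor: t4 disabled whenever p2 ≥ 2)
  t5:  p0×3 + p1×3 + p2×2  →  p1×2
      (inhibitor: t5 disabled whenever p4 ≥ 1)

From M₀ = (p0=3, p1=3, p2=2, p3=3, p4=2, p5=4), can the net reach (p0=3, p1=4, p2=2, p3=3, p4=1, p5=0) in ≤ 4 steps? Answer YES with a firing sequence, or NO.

depth 0: 1 marking
depth 1: 5 markings reached so far
depth 2: 11 markings reached so far
depth 3: 17 markings reached so far
depth 4: 21 markings reached so far
target is not among the 21 markings reachable within 4 steps

NO — not reachable within 4 firings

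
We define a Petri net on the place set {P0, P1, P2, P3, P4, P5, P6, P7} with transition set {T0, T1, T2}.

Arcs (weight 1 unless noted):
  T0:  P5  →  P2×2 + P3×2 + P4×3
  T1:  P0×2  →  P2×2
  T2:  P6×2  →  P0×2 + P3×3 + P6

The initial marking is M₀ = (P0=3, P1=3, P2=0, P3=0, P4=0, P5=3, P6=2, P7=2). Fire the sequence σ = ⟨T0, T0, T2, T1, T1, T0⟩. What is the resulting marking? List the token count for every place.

step 1: fire T0:  (P0=3, P1=3, P2=0, P3=0, P4=0, P5=3, P6=2, P7=2) → (P0=3, P1=3, P2=2, P3=2, P4=3, P5=2, P6=2, P7=2)
step 2: fire T0:  (P0=3, P1=3, P2=2, P3=2, P4=3, P5=2, P6=2, P7=2) → (P0=3, P1=3, P2=4, P3=4, P4=6, P5=1, P6=2, P7=2)
step 3: fire T2:  (P0=3, P1=3, P2=4, P3=4, P4=6, P5=1, P6=2, P7=2) → (P0=5, P1=3, P2=4, P3=7, P4=6, P5=1, P6=1, P7=2)
step 4: fire T1:  (P0=5, P1=3, P2=4, P3=7, P4=6, P5=1, P6=1, P7=2) → (P0=3, P1=3, P2=6, P3=7, P4=6, P5=1, P6=1, P7=2)
step 5: fire T1:  (P0=3, P1=3, P2=6, P3=7, P4=6, P5=1, P6=1, P7=2) → (P0=1, P1=3, P2=8, P3=7, P4=6, P5=1, P6=1, P7=2)
step 6: fire T0:  (P0=1, P1=3, P2=8, P3=7, P4=6, P5=1, P6=1, P7=2) → (P0=1, P1=3, P2=10, P3=9, P4=9, P5=0, P6=1, P7=2)

(P0=1, P1=3, P2=10, P3=9, P4=9, P5=0, P6=1, P7=2)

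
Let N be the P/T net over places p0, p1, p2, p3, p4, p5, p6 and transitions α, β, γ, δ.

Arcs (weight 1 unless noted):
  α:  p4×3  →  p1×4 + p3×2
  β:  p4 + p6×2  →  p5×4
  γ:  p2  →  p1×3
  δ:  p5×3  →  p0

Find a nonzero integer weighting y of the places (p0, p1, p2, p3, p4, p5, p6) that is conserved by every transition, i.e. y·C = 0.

Incidence matrix C (rows=places, cols=transitions):
        α    β    γ    δ
   p0   0    0    0    1
   p1   4    0    3    0
   p2   0    0   -1    0
   p3   2    0    0    0
   p4  -3   -1    0    0
   p5   0    4    0   -3
   p6   0   -2    0    0

Candidate y = [0, 1, 3, -2, 0, 0, 0]; check y·C column-wise:
  col α: 1·4 + 3·0 + -2·2 + 0·-3 = 0
  col β: 1·0 + 3·0 + -2·0 + 0·-1 + 0·4 + 0·-2 = 0
  col γ: 1·3 + 3·-1 + -2·0 = 0
  col δ: 0·1 + 1·0 + 3·0 + -2·0 + 0·-3 = 0

y = (p0:0, p1:1, p2:3, p3:-2, p4:0, p5:0, p6:0)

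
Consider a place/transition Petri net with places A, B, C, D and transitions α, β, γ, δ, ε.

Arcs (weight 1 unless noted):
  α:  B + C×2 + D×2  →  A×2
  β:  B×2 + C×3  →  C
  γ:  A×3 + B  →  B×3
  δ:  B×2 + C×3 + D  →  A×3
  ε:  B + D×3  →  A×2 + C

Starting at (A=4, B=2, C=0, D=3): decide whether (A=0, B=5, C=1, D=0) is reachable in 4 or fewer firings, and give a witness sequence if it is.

step 1: fire γ:  (A=4, B=2, C=0, D=3) → (A=1, B=4, C=0, D=3)
step 2: fire ε:  (A=1, B=4, C=0, D=3) → (A=3, B=3, C=1, D=0)
step 3: fire γ:  (A=3, B=3, C=1, D=0) → (A=0, B=5, C=1, D=0)

YES — reachable via ⟨γ, ε, γ⟩ (3 firings)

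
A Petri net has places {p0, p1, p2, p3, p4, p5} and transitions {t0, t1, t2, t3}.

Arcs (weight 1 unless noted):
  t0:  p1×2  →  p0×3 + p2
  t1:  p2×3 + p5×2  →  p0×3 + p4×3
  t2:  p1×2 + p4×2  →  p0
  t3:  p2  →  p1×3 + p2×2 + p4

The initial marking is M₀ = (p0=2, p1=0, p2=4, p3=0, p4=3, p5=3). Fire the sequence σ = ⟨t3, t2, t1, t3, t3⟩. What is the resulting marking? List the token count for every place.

step 1: fire t3:  (p0=2, p1=0, p2=4, p3=0, p4=3, p5=3) → (p0=2, p1=3, p2=5, p3=0, p4=4, p5=3)
step 2: fire t2:  (p0=2, p1=3, p2=5, p3=0, p4=4, p5=3) → (p0=3, p1=1, p2=5, p3=0, p4=2, p5=3)
step 3: fire t1:  (p0=3, p1=1, p2=5, p3=0, p4=2, p5=3) → (p0=6, p1=1, p2=2, p3=0, p4=5, p5=1)
step 4: fire t3:  (p0=6, p1=1, p2=2, p3=0, p4=5, p5=1) → (p0=6, p1=4, p2=3, p3=0, p4=6, p5=1)
step 5: fire t3:  (p0=6, p1=4, p2=3, p3=0, p4=6, p5=1) → (p0=6, p1=7, p2=4, p3=0, p4=7, p5=1)

(p0=6, p1=7, p2=4, p3=0, p4=7, p5=1)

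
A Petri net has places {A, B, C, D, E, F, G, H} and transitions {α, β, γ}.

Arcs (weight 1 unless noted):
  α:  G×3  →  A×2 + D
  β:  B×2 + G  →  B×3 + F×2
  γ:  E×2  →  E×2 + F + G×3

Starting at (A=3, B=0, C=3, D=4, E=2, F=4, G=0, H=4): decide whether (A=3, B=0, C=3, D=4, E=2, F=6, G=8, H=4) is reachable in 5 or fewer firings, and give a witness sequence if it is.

NO — not reachable within 5 firings

depth 0: 1 marking
depth 1: 2 markings reached so far
depth 2: 4 markings reached so far
depth 3: 6 markings reached so far
depth 4: 9 markings reached so far
depth 5: 12 markings reached so far
target is not among the 12 markings reachable within 5 steps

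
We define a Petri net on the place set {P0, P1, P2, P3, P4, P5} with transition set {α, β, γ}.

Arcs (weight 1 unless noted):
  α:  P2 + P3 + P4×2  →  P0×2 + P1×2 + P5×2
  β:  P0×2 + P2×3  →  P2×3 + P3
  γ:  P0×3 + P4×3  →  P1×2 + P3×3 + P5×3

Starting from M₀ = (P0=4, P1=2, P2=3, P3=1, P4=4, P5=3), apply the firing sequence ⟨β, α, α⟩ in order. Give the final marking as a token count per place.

(P0=6, P1=6, P2=1, P3=0, P4=0, P5=7)

step 1: fire β:  (P0=4, P1=2, P2=3, P3=1, P4=4, P5=3) → (P0=2, P1=2, P2=3, P3=2, P4=4, P5=3)
step 2: fire α:  (P0=2, P1=2, P2=3, P3=2, P4=4, P5=3) → (P0=4, P1=4, P2=2, P3=1, P4=2, P5=5)
step 3: fire α:  (P0=4, P1=4, P2=2, P3=1, P4=2, P5=5) → (P0=6, P1=6, P2=1, P3=0, P4=0, P5=7)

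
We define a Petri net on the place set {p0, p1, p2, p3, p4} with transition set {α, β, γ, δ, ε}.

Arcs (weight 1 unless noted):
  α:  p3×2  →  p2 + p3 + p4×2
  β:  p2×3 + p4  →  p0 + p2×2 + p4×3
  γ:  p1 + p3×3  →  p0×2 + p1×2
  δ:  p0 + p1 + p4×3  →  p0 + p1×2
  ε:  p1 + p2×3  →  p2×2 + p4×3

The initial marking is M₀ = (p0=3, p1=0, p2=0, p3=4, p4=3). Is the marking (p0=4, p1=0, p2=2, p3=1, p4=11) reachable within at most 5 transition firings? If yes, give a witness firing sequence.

step 1: fire α:  (p0=3, p1=0, p2=0, p3=4, p4=3) → (p0=3, p1=0, p2=1, p3=3, p4=5)
step 2: fire α:  (p0=3, p1=0, p2=1, p3=3, p4=5) → (p0=3, p1=0, p2=2, p3=2, p4=7)
step 3: fire α:  (p0=3, p1=0, p2=2, p3=2, p4=7) → (p0=3, p1=0, p2=3, p3=1, p4=9)
step 4: fire β:  (p0=3, p1=0, p2=3, p3=1, p4=9) → (p0=4, p1=0, p2=2, p3=1, p4=11)

YES — reachable via ⟨α, α, α, β⟩ (4 firings)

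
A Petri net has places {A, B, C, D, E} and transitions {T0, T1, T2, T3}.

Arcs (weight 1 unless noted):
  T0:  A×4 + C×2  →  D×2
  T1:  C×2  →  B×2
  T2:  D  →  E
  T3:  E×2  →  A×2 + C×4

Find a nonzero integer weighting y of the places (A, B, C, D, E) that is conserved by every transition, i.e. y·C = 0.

y = (A:1, B:1, C:1, D:3, E:3)

Incidence matrix C (rows=places, cols=transitions):
       T0   T1   T2   T3
    A  -4    0    0    2
    B   0    2    0    0
    C  -2   -2    0    4
    D   2    0   -1    0
    E   0    0    1   -2

Candidate y = [1, 1, 1, 3, 3]; check y·C column-wise:
  col T0: 1·-4 + 1·0 + 1·-2 + 3·2 + 3·0 = 0
  col T1: 1·0 + 1·2 + 1·-2 + 3·0 + 3·0 = 0
  col T2: 1·0 + 1·0 + 1·0 + 3·-1 + 3·1 = 0
  col T3: 1·2 + 1·0 + 1·4 + 3·0 + 3·-2 = 0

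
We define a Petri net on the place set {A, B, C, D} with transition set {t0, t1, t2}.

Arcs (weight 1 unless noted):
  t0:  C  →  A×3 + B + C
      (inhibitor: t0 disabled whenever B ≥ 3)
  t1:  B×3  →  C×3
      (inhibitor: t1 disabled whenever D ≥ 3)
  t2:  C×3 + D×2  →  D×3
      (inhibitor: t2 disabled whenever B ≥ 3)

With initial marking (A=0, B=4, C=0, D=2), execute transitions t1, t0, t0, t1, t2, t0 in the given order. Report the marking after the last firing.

(A=9, B=1, C=3, D=3)

step 1: fire t1:  (A=0, B=4, C=0, D=2) → (A=0, B=1, C=3, D=2)
step 2: fire t0:  (A=0, B=1, C=3, D=2) → (A=3, B=2, C=3, D=2)
step 3: fire t0:  (A=3, B=2, C=3, D=2) → (A=6, B=3, C=3, D=2)
step 4: fire t1:  (A=6, B=3, C=3, D=2) → (A=6, B=0, C=6, D=2)
step 5: fire t2:  (A=6, B=0, C=6, D=2) → (A=6, B=0, C=3, D=3)
step 6: fire t0:  (A=6, B=0, C=3, D=3) → (A=9, B=1, C=3, D=3)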